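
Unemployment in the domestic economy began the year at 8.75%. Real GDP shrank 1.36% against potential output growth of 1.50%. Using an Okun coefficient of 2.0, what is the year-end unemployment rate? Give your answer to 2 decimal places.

10.18%

Growth-rate Okun's law: g_Y = g_Y* - β × Δu, so Δu = (g_Y* - g_Y)/β.
Δu = (1.5 + 1.36)/2.0 = 2.86/2.0 = 1.43 percentage points.
Year-end unemployment = 8.75 + 1.43 = 10.18%.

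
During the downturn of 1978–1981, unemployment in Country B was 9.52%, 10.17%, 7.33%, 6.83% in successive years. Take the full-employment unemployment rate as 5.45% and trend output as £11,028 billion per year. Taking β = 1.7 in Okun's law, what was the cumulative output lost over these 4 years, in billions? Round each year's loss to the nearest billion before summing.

Year 1978: gap = -1.7 × (9.52 - 5.45) = -6.919%, loss ≈ 11028 × 6.919/100 ≈ 763.
Year 1979: gap = -1.7 × (10.17 - 5.45) = -8.024%, loss ≈ 11028 × 8.024/100 ≈ 885.
Year 1980: gap = -1.7 × (7.33 - 5.45) = -3.196%, loss ≈ 11028 × 3.196/100 ≈ 352.
Year 1981: gap = -1.7 × (6.83 - 5.45) = -2.346%, loss ≈ 11028 × 2.346/100 ≈ 259.
Total lost output = 763 + 885 + 352 + 259 = 2259 billion.

£2,259 billion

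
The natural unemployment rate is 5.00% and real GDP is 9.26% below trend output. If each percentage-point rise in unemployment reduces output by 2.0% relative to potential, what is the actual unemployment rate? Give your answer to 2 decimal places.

9.63%

From Okun's law, u - u* = -(output gap)/β = -(-9.26)/2.0 = 4.63 points.
So u = 5 + 4.63 = 9.63%.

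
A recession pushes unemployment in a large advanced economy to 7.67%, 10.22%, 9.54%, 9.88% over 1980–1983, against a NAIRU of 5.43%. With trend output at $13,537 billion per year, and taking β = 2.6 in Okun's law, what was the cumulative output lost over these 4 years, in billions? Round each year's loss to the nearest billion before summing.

Year 1980: gap = -2.6 × (7.67 - 5.43) = -5.824%, loss ≈ 13537 × 5.824/100 ≈ 788.
Year 1981: gap = -2.6 × (10.22 - 5.43) = -12.454%, loss ≈ 13537 × 12.454/100 ≈ 1686.
Year 1982: gap = -2.6 × (9.54 - 5.43) = -10.686%, loss ≈ 13537 × 10.686/100 ≈ 1447.
Year 1983: gap = -2.6 × (9.88 - 5.43) = -11.57%, loss ≈ 13537 × 11.57/100 ≈ 1566.
Total lost output = 788 + 1686 + 1447 + 1566 = 5487 billion.

$5,487 billion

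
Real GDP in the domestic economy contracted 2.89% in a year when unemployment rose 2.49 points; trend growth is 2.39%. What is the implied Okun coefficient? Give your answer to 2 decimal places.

Growth form: g_Y = g_Y* - β × Δu, so β = (g_Y* - g_Y)/Δu.
β = (2.39 + 2.89)/2.49 = 5.28/2.49 = 2.12.

β ≈ 2.12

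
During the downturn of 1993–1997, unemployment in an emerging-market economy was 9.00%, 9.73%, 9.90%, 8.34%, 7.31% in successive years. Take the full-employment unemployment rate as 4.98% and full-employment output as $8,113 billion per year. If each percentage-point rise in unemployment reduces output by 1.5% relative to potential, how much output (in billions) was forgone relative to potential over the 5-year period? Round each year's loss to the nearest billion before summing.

Year 1993: gap = -1.5 × (9 - 4.98) = -6.03%, loss ≈ 8113 × 6.03/100 ≈ 489.
Year 1994: gap = -1.5 × (9.73 - 4.98) = -7.125%, loss ≈ 8113 × 7.125/100 ≈ 578.
Year 1995: gap = -1.5 × (9.9 - 4.98) = -7.38%, loss ≈ 8113 × 7.38/100 ≈ 599.
Year 1996: gap = -1.5 × (8.34 - 4.98) = -5.04%, loss ≈ 8113 × 5.04/100 ≈ 409.
Year 1997: gap = -1.5 × (7.31 - 4.98) = -3.495%, loss ≈ 8113 × 3.495/100 ≈ 284.
Total lost output = 489 + 578 + 599 + 409 + 284 = 2359 billion.

$2,359 billion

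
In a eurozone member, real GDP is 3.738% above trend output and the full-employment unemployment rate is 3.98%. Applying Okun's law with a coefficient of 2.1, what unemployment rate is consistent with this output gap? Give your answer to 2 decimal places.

2.20%

From Okun's law, u - u* = -(output gap)/β = -(3.738)/2.1 = -1.78 points.
So u = 3.98 - 1.78 = 2.20%.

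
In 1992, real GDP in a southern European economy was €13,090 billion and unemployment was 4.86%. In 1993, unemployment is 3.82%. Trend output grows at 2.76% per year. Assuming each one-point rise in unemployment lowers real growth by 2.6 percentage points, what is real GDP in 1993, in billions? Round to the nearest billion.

Δu = 3.82 - 4.86 = -1.04 points.
Okun's law (growth form): g_Y = g_Y* - β × Δu = 2.76 - 2.6 × (-1.04) = 2.76 + 2.704 = 5.464%.
Real GDP in the next year = 13090 × (1 + 5.464/100) = 13090 × 1.05464 ≈ 13805 billion.

€13,805 billion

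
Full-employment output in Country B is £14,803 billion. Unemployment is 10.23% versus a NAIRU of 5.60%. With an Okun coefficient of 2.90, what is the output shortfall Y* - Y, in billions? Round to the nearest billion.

Output gap = -2.90 × (10.23 - 5.6) = -2.9 × 4.63 = -13.427%.
Actual GDP ≈ 14803 × 0.86573 ≈ 12815 billion, so the shortfall is 14803 - 12815 = 1988 billion.

£1,988 billion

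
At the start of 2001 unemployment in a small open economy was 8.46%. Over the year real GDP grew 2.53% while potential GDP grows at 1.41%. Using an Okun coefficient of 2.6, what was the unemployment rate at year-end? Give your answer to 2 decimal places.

Growth-rate Okun's law: g_Y = g_Y* - β × Δu, so Δu = (g_Y* - g_Y)/β.
Δu = (1.41 - 2.53)/2.6 = -1.12/2.6 = -0.43 percentage points.
Year-end unemployment = 8.46 - 0.43 = 8.03%.

8.03%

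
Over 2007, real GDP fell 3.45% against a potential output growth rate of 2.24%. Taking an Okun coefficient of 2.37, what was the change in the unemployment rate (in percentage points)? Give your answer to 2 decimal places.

Growth-rate Okun's law: g_Y = g_Y* - β × Δu, so Δu = (g_Y* - g_Y)/β.
Δu = (2.24 + 3.45)/2.37 = 5.69/2.37 = 2.40 percentage points.

2.40 percentage points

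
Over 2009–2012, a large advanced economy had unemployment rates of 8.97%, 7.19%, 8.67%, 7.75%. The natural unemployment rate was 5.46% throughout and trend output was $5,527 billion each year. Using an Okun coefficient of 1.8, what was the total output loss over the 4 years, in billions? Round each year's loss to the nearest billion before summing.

Year 2009: gap = -1.8 × (8.97 - 5.46) = -6.318%, loss ≈ 5527 × 6.318/100 ≈ 349.
Year 2010: gap = -1.8 × (7.19 - 5.46) = -3.114%, loss ≈ 5527 × 3.114/100 ≈ 172.
Year 2011: gap = -1.8 × (8.67 - 5.46) = -5.778%, loss ≈ 5527 × 5.778/100 ≈ 319.
Year 2012: gap = -1.8 × (7.75 - 5.46) = -4.122%, loss ≈ 5527 × 4.122/100 ≈ 228.
Total lost output = 349 + 172 + 319 + 228 = 1068 billion.

$1,068 billion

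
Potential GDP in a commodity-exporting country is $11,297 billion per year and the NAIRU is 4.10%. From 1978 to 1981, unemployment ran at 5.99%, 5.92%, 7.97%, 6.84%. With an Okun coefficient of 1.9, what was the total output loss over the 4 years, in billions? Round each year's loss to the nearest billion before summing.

Year 1978: gap = -1.9 × (5.99 - 4.1) = -3.591%, loss ≈ 11297 × 3.591/100 ≈ 406.
Year 1979: gap = -1.9 × (5.92 - 4.1) = -3.458%, loss ≈ 11297 × 3.458/100 ≈ 391.
Year 1980: gap = -1.9 × (7.97 - 4.1) = -7.353%, loss ≈ 11297 × 7.353/100 ≈ 831.
Year 1981: gap = -1.9 × (6.84 - 4.1) = -5.206%, loss ≈ 11297 × 5.206/100 ≈ 588.
Total lost output = 406 + 391 + 831 + 588 = 2216 billion.

$2,216 billion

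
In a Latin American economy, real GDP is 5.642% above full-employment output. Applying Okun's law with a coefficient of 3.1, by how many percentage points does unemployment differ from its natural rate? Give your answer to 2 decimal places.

Okun's law: output gap = -β × (u - u*), so u - u* = -(output gap)/β.
u - u* = -(5.642)/3.1 = -1.82 percentage points.

-1.82 percentage points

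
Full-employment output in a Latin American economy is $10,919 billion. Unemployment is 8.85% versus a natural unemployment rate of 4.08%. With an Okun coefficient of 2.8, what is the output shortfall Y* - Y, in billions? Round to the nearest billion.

Output gap = -2.8 × (8.85 - 4.08) = -2.8 × 4.77 = -13.356%.
Actual GDP ≈ 10919 × 0.86644 ≈ 9461 billion, so the shortfall is 10919 - 9461 = 1458 billion.

$1,458 billion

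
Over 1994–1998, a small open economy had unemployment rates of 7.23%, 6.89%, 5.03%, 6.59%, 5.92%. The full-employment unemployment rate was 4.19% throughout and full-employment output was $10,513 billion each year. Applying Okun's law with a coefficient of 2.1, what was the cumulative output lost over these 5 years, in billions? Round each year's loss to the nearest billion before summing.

Year 1994: gap = -2.1 × (7.23 - 4.19) = -6.384%, loss ≈ 10513 × 6.384/100 ≈ 671.
Year 1995: gap = -2.1 × (6.89 - 4.19) = -5.67%, loss ≈ 10513 × 5.67/100 ≈ 596.
Year 1996: gap = -2.1 × (5.03 - 4.19) = -1.764%, loss ≈ 10513 × 1.764/100 ≈ 185.
Year 1997: gap = -2.1 × (6.59 - 4.19) = -5.04%, loss ≈ 10513 × 5.04/100 ≈ 530.
Year 1998: gap = -2.1 × (5.92 - 4.19) = -3.633%, loss ≈ 10513 × 3.633/100 ≈ 382.
Total lost output = 671 + 596 + 185 + 530 + 382 = 2364 billion.

$2,364 billion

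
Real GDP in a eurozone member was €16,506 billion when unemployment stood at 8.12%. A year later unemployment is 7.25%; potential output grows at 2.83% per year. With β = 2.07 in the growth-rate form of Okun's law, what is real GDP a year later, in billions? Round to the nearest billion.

Δu = 7.25 - 8.12 = -0.87 points.
Okun's law (growth form): g_Y = g_Y* - β × Δu = 2.83 - 2.07 × (-0.87) = 2.83 + 1.8009 = 4.6309%.
Real GDP in the next year = 16506 × (1 + 4.6309/100) = 16506 × 1.046309 ≈ 17270 billion.

€17,270 billion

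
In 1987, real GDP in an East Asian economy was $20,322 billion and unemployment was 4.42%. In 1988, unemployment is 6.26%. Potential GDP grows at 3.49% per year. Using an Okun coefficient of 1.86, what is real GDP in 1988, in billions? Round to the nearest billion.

$20,336 billion

Δu = 6.26 - 4.42 = 1.84 points.
Okun's law (growth form): g_Y = g_Y* - β × Δu = 3.49 - 1.86 × (1.84) = 3.49 - 3.4224 = 0.0676%.
Real GDP in the next year = 20322 × (1 + 0.0676/100) = 20322 × 1.000676 ≈ 20336 billion.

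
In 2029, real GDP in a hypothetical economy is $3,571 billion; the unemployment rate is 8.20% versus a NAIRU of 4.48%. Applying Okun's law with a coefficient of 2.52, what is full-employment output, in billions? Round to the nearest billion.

$3,940 billion

Unemployment gap = 8.2 - 4.48 = 3.72 points, so output gap = -2.52 × 3.72 = -9.3744%.
Since Y = Y* × (1 + gap/100), Y* = 3571/0.906256 ≈ 3940 billion.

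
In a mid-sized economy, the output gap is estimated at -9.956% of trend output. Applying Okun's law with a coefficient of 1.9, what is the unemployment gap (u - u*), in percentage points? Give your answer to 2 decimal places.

Okun's law: output gap = -β × (u - u*), so u - u* = -(output gap)/β.
u - u* = -(-9.956)/1.9 = 5.24 percentage points.

5.24 percentage points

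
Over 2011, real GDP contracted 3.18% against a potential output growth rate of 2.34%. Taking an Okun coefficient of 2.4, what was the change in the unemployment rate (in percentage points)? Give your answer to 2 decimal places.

Growth-rate Okun's law: g_Y = g_Y* - β × Δu, so Δu = (g_Y* - g_Y)/β.
Δu = (2.34 + 3.18)/2.4 = 5.52/2.4 = 2.30 percentage points.

2.30 percentage points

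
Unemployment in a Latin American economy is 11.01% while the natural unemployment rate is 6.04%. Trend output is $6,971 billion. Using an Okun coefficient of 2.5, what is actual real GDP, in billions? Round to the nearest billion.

$6,105 billion

Unemployment gap = 11.01 - 6.04 = 4.97 points, so the output gap is -2.5 × 4.97 = -12.425%.
Actual GDP = 6971 × (1 - 12.425/100) = 6971 × 0.87575 ≈ 6105 billion.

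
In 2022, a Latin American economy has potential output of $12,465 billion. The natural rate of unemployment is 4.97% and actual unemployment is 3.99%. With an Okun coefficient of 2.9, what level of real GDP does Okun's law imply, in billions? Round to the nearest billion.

$12,819 billion

Unemployment gap = 3.99 - 4.97 = -0.98 points, so the output gap is -2.9 × (-0.98) = 2.842%.
Actual GDP = 12465 × (1 + 2.842/100) = 12465 × 1.02842 ≈ 12819 billion.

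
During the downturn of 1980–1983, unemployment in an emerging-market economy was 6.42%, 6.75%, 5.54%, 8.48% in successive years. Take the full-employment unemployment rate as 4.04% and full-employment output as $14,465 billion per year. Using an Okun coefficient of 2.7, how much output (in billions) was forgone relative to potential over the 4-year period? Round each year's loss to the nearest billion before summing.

$4,308 billion

Year 1980: gap = -2.7 × (6.42 - 4.04) = -6.426%, loss ≈ 14465 × 6.426/100 ≈ 930.
Year 1981: gap = -2.7 × (6.75 - 4.04) = -7.317%, loss ≈ 14465 × 7.317/100 ≈ 1058.
Year 1982: gap = -2.7 × (5.54 - 4.04) = -4.05%, loss ≈ 14465 × 4.05/100 ≈ 586.
Year 1983: gap = -2.7 × (8.48 - 4.04) = -11.988%, loss ≈ 14465 × 11.988/100 ≈ 1734.
Total lost output = 930 + 1058 + 586 + 1734 = 4308 billion.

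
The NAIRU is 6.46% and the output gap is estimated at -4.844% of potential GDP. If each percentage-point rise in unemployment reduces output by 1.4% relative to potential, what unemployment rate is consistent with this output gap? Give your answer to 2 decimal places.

9.92%

From Okun's law, u - u* = -(output gap)/β = -(-4.844)/1.4 = 3.46 points.
So u = 6.46 + 3.46 = 9.92%.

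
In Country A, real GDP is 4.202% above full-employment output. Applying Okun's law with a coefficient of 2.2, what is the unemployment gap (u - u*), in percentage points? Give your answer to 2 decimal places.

-1.91 percentage points

Okun's law: output gap = -β × (u - u*), so u - u* = -(output gap)/β.
u - u* = -(4.202)/2.2 = -1.91 percentage points.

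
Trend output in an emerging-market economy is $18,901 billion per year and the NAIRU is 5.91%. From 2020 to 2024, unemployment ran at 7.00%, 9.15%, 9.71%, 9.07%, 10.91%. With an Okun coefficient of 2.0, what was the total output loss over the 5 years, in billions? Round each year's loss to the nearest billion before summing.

Year 2020: gap = -2.0 × (7 - 5.91) = -2.18%, loss ≈ 18901 × 2.18/100 ≈ 412.
Year 2021: gap = -2.0 × (9.15 - 5.91) = -6.48%, loss ≈ 18901 × 6.48/100 ≈ 1225.
Year 2022: gap = -2.0 × (9.71 - 5.91) = -7.6%, loss ≈ 18901 × 7.6/100 ≈ 1436.
Year 2023: gap = -2.0 × (9.07 - 5.91) = -6.32%, loss ≈ 18901 × 6.32/100 ≈ 1195.
Year 2024: gap = -2.0 × (10.91 - 5.91) = -10%, loss ≈ 18901 × 10/100 ≈ 1890.
Total lost output = 412 + 1225 + 1436 + 1195 + 1890 = 6158 billion.

$6,158 billion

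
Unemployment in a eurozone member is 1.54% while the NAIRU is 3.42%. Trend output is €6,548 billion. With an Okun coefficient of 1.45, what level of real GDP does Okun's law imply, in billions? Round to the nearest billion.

€6,726 billion

Unemployment gap = 1.54 - 3.42 = -1.88 points, so the output gap is -1.45 × (-1.88) = 2.726%.
Actual GDP = 6548 × (1 + 2.726/100) = 6548 × 1.02726 ≈ 6726 billion.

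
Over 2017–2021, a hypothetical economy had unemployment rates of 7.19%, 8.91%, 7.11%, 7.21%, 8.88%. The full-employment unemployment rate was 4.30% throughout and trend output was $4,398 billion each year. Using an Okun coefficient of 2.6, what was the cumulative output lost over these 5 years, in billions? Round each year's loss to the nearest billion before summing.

Year 2017: gap = -2.6 × (7.19 - 4.3) = -7.514%, loss ≈ 4398 × 7.514/100 ≈ 330.
Year 2018: gap = -2.6 × (8.91 - 4.3) = -11.986%, loss ≈ 4398 × 11.986/100 ≈ 527.
Year 2019: gap = -2.6 × (7.11 - 4.3) = -7.306%, loss ≈ 4398 × 7.306/100 ≈ 321.
Year 2020: gap = -2.6 × (7.21 - 4.3) = -7.566%, loss ≈ 4398 × 7.566/100 ≈ 333.
Year 2021: gap = -2.6 × (8.88 - 4.3) = -11.908%, loss ≈ 4398 × 11.908/100 ≈ 524.
Total lost output = 330 + 527 + 321 + 333 + 524 = 2035 billion.

$2,035 billion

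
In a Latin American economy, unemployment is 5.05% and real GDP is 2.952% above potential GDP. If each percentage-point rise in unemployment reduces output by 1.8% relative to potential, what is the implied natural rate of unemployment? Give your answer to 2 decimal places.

6.69%

From Okun's law, u - u* = -(output gap)/β = -(2.952)/1.8 = -1.64 points.
So u* = 5.05 + 1.64 = 6.69%.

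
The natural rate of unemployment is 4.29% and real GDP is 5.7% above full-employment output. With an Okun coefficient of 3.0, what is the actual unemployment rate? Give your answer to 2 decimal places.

2.39%

From Okun's law, u - u* = -(output gap)/β = -(5.7)/3.0 = -1.9 points.
So u = 4.29 - 1.9 = 2.39%.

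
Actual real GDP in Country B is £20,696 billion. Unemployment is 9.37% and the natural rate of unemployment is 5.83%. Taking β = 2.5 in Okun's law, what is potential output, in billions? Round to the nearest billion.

£22,705 billion

Unemployment gap = 9.37 - 5.83 = 3.54 points, so output gap = -2.5 × 3.54 = -8.85%.
Since Y = Y* × (1 + gap/100), Y* = 20696/0.9115 ≈ 22705 billion.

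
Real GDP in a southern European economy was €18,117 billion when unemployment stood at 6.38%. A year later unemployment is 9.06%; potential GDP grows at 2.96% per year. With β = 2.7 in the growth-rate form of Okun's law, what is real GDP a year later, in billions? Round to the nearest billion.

Δu = 9.06 - 6.38 = 2.68 points.
Okun's law (growth form): g_Y = g_Y* - β × Δu = 2.96 - 2.7 × (2.68) = 2.96 - 7.236 = -4.276%.
Real GDP in the next year = 18117 × (1 - 4.276/100) = 18117 × 0.95724 ≈ 17342 billion.

€17,342 billion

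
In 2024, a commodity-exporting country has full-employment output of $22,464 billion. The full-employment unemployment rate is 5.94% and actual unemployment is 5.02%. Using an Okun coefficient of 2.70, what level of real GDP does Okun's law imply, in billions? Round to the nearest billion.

Unemployment gap = 5.02 - 5.94 = -0.92 points, so the output gap is -2.7 × (-0.92) = 2.484%.
Actual GDP = 22464 × (1 + 2.484/100) = 22464 × 1.02484 ≈ 23022 billion.

$23,022 billion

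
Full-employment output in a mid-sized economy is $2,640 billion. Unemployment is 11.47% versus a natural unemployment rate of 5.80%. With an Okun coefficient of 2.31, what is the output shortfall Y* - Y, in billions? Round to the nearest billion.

$346 billion

Output gap = -2.31 × (11.47 - 5.8) = -2.31 × 5.67 = -13.0977%.
Actual GDP ≈ 2640 × 0.869023 ≈ 2294 billion, so the shortfall is 2640 - 2294 = 346 billion.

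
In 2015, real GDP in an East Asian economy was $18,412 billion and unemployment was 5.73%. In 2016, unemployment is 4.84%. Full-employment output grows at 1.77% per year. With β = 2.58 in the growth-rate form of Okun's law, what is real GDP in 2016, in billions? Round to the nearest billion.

$19,161 billion

Δu = 4.84 - 5.73 = -0.89 points.
Okun's law (growth form): g_Y = g_Y* - β × Δu = 1.77 - 2.58 × (-0.89) = 1.77 + 2.2962 = 4.0662%.
Real GDP in the next year = 18412 × (1 + 4.0662/100) = 18412 × 1.040662 ≈ 19161 billion.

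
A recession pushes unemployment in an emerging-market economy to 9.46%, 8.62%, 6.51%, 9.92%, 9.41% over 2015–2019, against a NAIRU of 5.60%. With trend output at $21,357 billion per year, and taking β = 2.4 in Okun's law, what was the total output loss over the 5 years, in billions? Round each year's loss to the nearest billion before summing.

Year 2015: gap = -2.4 × (9.46 - 5.6) = -9.264%, loss ≈ 21357 × 9.264/100 ≈ 1979.
Year 2016: gap = -2.4 × (8.62 - 5.6) = -7.248%, loss ≈ 21357 × 7.248/100 ≈ 1548.
Year 2017: gap = -2.4 × (6.51 - 5.6) = -2.184%, loss ≈ 21357 × 2.184/100 ≈ 466.
Year 2018: gap = -2.4 × (9.92 - 5.6) = -10.368%, loss ≈ 21357 × 10.368/100 ≈ 2214.
Year 2019: gap = -2.4 × (9.41 - 5.6) = -9.144%, loss ≈ 21357 × 9.144/100 ≈ 1953.
Total lost output = 1979 + 1548 + 466 + 2214 + 1953 = 8160 billion.

$8,160 billion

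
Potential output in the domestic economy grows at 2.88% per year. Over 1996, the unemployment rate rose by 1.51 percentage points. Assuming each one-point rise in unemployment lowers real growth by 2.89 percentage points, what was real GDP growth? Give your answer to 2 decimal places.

-1.48%

Growth-rate Okun's law: g_Y = g_Y* - β × Δu.
g_Y = 2.88 - 2.89 × (1.51) = 2.88 - 4.3639 = -1.4839%, i.e. -1.48% to 2 d.p.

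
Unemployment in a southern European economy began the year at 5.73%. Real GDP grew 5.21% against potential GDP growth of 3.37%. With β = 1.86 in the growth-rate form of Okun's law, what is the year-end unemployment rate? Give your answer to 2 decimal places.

4.74%

Growth-rate Okun's law: g_Y = g_Y* - β × Δu, so Δu = (g_Y* - g_Y)/β.
Δu = (3.37 - 5.21)/1.86 = -1.84/1.86 = -0.99 percentage points.
Year-end unemployment = 5.73 - 0.99 = 4.74%.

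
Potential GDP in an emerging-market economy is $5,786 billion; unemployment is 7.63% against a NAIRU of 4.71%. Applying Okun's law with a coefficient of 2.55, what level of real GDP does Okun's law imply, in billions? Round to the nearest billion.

$5,355 billion

Unemployment gap = 7.63 - 4.71 = 2.92 points, so the output gap is -2.55 × 2.92 = -7.446%.
Actual GDP = 5786 × (1 - 7.446/100) = 5786 × 0.92554 ≈ 5355 billion.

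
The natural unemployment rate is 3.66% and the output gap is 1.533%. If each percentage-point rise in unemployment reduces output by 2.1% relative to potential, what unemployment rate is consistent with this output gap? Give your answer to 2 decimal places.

From Okun's law, u - u* = -(output gap)/β = -(1.533)/2.1 = -0.73 points.
So u = 3.66 - 0.73 = 2.93%.

2.93%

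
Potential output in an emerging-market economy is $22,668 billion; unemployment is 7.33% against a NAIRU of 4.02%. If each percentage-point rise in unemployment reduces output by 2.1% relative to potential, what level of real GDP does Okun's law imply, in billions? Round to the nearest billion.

$21,092 billion

Unemployment gap = 7.33 - 4.02 = 3.31 points, so the output gap is -2.1 × 3.31 = -6.951%.
Actual GDP = 22668 × (1 - 6.951/100) = 22668 × 0.93049 ≈ 21092 billion.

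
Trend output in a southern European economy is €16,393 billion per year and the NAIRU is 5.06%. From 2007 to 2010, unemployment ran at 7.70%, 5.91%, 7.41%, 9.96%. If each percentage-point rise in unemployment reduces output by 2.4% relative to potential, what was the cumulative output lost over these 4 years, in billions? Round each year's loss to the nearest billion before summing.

€4,226 billion

Year 2007: gap = -2.4 × (7.7 - 5.06) = -6.336%, loss ≈ 16393 × 6.336/100 ≈ 1039.
Year 2008: gap = -2.4 × (5.91 - 5.06) = -2.04%, loss ≈ 16393 × 2.04/100 ≈ 334.
Year 2009: gap = -2.4 × (7.41 - 5.06) = -5.64%, loss ≈ 16393 × 5.64/100 ≈ 925.
Year 2010: gap = -2.4 × (9.96 - 5.06) = -11.76%, loss ≈ 16393 × 11.76/100 ≈ 1928.
Total lost output = 1039 + 334 + 925 + 1928 = 4226 billion.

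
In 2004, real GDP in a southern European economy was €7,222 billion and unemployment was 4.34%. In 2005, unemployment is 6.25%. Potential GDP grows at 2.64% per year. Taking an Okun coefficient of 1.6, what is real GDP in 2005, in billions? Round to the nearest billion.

€7,192 billion

Δu = 6.25 - 4.34 = 1.91 points.
Okun's law (growth form): g_Y = g_Y* - β × Δu = 2.64 - 1.6 × (1.91) = 2.64 - 3.056 = -0.416%.
Real GDP in the next year = 7222 × (1 - 0.416/100) = 7222 × 0.99584 ≈ 7192 billion.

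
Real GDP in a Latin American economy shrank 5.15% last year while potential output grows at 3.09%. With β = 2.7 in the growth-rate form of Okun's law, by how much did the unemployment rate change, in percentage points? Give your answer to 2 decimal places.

3.05 percentage points

Growth-rate Okun's law: g_Y = g_Y* - β × Δu, so Δu = (g_Y* - g_Y)/β.
Δu = (3.09 + 5.15)/2.7 = 8.24/2.7 = 3.05 percentage points.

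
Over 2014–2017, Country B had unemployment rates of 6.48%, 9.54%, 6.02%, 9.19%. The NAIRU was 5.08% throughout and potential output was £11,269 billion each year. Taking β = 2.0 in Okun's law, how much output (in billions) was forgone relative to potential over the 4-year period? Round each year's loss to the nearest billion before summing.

Year 2014: gap = -2.0 × (6.48 - 5.08) = -2.8%, loss ≈ 11269 × 2.8/100 ≈ 316.
Year 2015: gap = -2.0 × (9.54 - 5.08) = -8.92%, loss ≈ 11269 × 8.92/100 ≈ 1005.
Year 2016: gap = -2.0 × (6.02 - 5.08) = -1.88%, loss ≈ 11269 × 1.88/100 ≈ 212.
Year 2017: gap = -2.0 × (9.19 - 5.08) = -8.22%, loss ≈ 11269 × 8.22/100 ≈ 926.
Total lost output = 316 + 1005 + 212 + 926 = 2459 billion.

£2,459 billion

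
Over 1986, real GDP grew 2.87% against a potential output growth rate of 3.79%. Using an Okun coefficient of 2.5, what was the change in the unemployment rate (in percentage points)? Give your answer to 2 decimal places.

Growth-rate Okun's law: g_Y = g_Y* - β × Δu, so Δu = (g_Y* - g_Y)/β.
Δu = (3.79 - 2.87)/2.5 = 0.92/2.5 = 0.37 percentage points.

0.37 percentage points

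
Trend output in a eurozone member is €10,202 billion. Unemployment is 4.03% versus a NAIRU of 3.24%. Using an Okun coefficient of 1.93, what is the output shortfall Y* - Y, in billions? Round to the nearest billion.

€156 billion

Output gap = -1.93 × (4.03 - 3.24) = -1.93 × 0.79 = -1.5247%.
Actual GDP ≈ 10202 × 0.984753 ≈ 10046 billion, so the shortfall is 10202 - 10046 = 156 billion.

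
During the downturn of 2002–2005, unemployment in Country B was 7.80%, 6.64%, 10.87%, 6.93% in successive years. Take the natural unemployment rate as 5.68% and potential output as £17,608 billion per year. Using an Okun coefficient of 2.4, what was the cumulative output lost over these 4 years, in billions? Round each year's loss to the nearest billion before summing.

£4,023 billion

Year 2002: gap = -2.4 × (7.8 - 5.68) = -5.088%, loss ≈ 17608 × 5.088/100 ≈ 896.
Year 2003: gap = -2.4 × (6.64 - 5.68) = -2.304%, loss ≈ 17608 × 2.304/100 ≈ 406.
Year 2004: gap = -2.4 × (10.87 - 5.68) = -12.456%, loss ≈ 17608 × 12.456/100 ≈ 2193.
Year 2005: gap = -2.4 × (6.93 - 5.68) = -3%, loss ≈ 17608 × 3/100 ≈ 528.
Total lost output = 896 + 406 + 2193 + 528 = 4023 billion.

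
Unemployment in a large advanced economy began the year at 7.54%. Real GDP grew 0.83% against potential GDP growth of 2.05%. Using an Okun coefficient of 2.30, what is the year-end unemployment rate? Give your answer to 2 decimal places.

8.07%

Growth-rate Okun's law: g_Y = g_Y* - β × Δu, so Δu = (g_Y* - g_Y)/β.
Δu = (2.05 - 0.83)/2.30 = 1.22/2.30 = 0.53 percentage points.
Year-end unemployment = 7.54 + 0.53 = 8.07%.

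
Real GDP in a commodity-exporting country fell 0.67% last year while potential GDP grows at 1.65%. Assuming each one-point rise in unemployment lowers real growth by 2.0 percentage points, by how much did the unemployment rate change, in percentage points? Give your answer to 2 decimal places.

1.16 percentage points

Growth-rate Okun's law: g_Y = g_Y* - β × Δu, so Δu = (g_Y* - g_Y)/β.
Δu = (1.65 + 0.67)/2.0 = 2.32/2.0 = 1.16 percentage points.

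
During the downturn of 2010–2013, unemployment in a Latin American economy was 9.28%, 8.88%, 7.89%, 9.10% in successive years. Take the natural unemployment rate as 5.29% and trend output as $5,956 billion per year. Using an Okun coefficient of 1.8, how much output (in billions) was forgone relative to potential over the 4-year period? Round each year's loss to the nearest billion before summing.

$1,500 billion

Year 2010: gap = -1.8 × (9.28 - 5.29) = -7.182%, loss ≈ 5956 × 7.182/100 ≈ 428.
Year 2011: gap = -1.8 × (8.88 - 5.29) = -6.462%, loss ≈ 5956 × 6.462/100 ≈ 385.
Year 2012: gap = -1.8 × (7.89 - 5.29) = -4.68%, loss ≈ 5956 × 4.68/100 ≈ 279.
Year 2013: gap = -1.8 × (9.1 - 5.29) = -6.858%, loss ≈ 5956 × 6.858/100 ≈ 408.
Total lost output = 428 + 385 + 279 + 408 = 1500 billion.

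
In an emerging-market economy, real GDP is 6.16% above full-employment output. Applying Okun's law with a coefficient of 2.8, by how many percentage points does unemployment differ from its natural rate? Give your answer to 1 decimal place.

Okun's law: output gap = -β × (u - u*), so u - u* = -(output gap)/β.
u - u* = -(6.16)/2.8 = -2.2 percentage points.

-2.2 percentage points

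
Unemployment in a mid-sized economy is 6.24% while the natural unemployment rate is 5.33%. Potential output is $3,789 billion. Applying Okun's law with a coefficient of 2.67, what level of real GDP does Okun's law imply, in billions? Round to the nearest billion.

$3,697 billion

Unemployment gap = 6.24 - 5.33 = 0.91 points, so the output gap is -2.67 × 0.91 = -2.4297%.
Actual GDP = 3789 × (1 - 2.4297/100) = 3789 × 0.975703 ≈ 3697 billion.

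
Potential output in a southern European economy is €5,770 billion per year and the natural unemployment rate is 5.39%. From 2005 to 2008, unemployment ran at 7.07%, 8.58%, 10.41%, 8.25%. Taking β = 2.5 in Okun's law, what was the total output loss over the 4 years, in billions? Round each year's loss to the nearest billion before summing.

Year 2005: gap = -2.5 × (7.07 - 5.39) = -4.2%, loss ≈ 5770 × 4.2/100 ≈ 242.
Year 2006: gap = -2.5 × (8.58 - 5.39) = -7.975%, loss ≈ 5770 × 7.975/100 ≈ 460.
Year 2007: gap = -2.5 × (10.41 - 5.39) = -12.55%, loss ≈ 5770 × 12.55/100 ≈ 724.
Year 2008: gap = -2.5 × (8.25 - 5.39) = -7.15%, loss ≈ 5770 × 7.15/100 ≈ 413.
Total lost output = 242 + 460 + 724 + 413 = 1839 billion.

€1,839 billion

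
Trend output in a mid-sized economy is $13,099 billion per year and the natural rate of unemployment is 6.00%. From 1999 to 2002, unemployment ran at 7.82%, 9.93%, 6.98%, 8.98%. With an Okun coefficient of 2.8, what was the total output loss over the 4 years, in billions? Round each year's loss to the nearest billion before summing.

$3,561 billion

Year 1999: gap = -2.8 × (7.82 - 6) = -5.096%, loss ≈ 13099 × 5.096/100 ≈ 668.
Year 2000: gap = -2.8 × (9.93 - 6) = -11.004%, loss ≈ 13099 × 11.004/100 ≈ 1441.
Year 2001: gap = -2.8 × (6.98 - 6) = -2.744%, loss ≈ 13099 × 2.744/100 ≈ 359.
Year 2002: gap = -2.8 × (8.98 - 6) = -8.344%, loss ≈ 13099 × 8.344/100 ≈ 1093.
Total lost output = 668 + 1441 + 359 + 1093 = 3561 billion.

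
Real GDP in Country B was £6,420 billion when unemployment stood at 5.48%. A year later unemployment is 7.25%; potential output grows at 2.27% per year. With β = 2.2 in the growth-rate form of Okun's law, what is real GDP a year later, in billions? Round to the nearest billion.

Δu = 7.25 - 5.48 = 1.77 points.
Okun's law (growth form): g_Y = g_Y* - β × Δu = 2.27 - 2.2 × (1.77) = 2.27 - 3.894 = -1.624%.
Real GDP in the next year = 6420 × (1 - 1.624/100) = 6420 × 0.98376 ≈ 6316 billion.

£6,316 billion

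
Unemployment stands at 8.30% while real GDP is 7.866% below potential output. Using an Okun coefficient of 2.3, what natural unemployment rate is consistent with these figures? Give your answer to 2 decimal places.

From Okun's law, u - u* = -(output gap)/β = -(-7.866)/2.3 = 3.42 points.
So u* = 8.3 - 3.42 = 4.88%.

4.88%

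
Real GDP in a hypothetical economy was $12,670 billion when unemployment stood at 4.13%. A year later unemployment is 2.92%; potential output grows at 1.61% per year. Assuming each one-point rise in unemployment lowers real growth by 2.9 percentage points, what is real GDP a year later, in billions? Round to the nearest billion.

Δu = 2.92 - 4.13 = -1.21 points.
Okun's law (growth form): g_Y = g_Y* - β × Δu = 1.61 - 2.9 × (-1.21) = 1.61 + 3.509 = 5.119%.
Real GDP in the next year = 12670 × (1 + 5.119/100) = 12670 × 1.05119 ≈ 13319 billion.

$13,319 billion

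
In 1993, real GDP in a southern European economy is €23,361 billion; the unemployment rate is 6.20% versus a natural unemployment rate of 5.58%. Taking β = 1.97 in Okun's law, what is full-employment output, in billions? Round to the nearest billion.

€23,650 billion

Unemployment gap = 6.2 - 5.58 = 0.62 points, so output gap = -1.97 × 0.62 = -1.2214%.
Since Y = Y* × (1 + gap/100), Y* = 23361/0.987786 ≈ 23650 billion.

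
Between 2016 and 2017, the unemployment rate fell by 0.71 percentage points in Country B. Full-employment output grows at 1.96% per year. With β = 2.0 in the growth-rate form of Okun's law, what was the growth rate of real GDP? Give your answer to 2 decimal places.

Growth-rate Okun's law: g_Y = g_Y* - β × Δu.
g_Y = 1.96 - 2.0 × (-0.71) = 1.96 + 1.42 = 3.38%, i.e. 3.38% to 2 d.p.

3.38%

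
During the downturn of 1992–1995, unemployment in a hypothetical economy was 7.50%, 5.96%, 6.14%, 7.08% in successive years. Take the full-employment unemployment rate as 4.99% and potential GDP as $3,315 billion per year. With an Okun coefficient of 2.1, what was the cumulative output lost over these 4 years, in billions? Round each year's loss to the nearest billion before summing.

$468 billion

Year 1992: gap = -2.1 × (7.5 - 4.99) = -5.271%, loss ≈ 3315 × 5.271/100 ≈ 175.
Year 1993: gap = -2.1 × (5.96 - 4.99) = -2.037%, loss ≈ 3315 × 2.037/100 ≈ 68.
Year 1994: gap = -2.1 × (6.14 - 4.99) = -2.415%, loss ≈ 3315 × 2.415/100 ≈ 80.
Year 1995: gap = -2.1 × (7.08 - 4.99) = -4.389%, loss ≈ 3315 × 4.389/100 ≈ 145.
Total lost output = 175 + 68 + 80 + 145 = 468 billion.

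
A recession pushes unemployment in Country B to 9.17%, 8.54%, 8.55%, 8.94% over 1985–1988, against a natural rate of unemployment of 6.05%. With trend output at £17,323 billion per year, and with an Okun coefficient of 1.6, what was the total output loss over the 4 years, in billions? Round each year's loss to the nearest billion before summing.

Year 1985: gap = -1.6 × (9.17 - 6.05) = -4.992%, loss ≈ 17323 × 4.992/100 ≈ 865.
Year 1986: gap = -1.6 × (8.54 - 6.05) = -3.984%, loss ≈ 17323 × 3.984/100 ≈ 690.
Year 1987: gap = -1.6 × (8.55 - 6.05) = -4%, loss ≈ 17323 × 4/100 ≈ 693.
Year 1988: gap = -1.6 × (8.94 - 6.05) = -4.624%, loss ≈ 17323 × 4.624/100 ≈ 801.
Total lost output = 865 + 690 + 693 + 801 = 3049 billion.

£3,049 billion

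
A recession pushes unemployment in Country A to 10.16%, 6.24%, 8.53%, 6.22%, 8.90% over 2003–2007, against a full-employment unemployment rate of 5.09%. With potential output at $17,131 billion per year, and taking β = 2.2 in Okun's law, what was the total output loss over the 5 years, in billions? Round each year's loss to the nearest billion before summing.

Year 2003: gap = -2.2 × (10.16 - 5.09) = -11.154%, loss ≈ 17131 × 11.154/100 ≈ 1911.
Year 2004: gap = -2.2 × (6.24 - 5.09) = -2.53%, loss ≈ 17131 × 2.53/100 ≈ 433.
Year 2005: gap = -2.2 × (8.53 - 5.09) = -7.568%, loss ≈ 17131 × 7.568/100 ≈ 1296.
Year 2006: gap = -2.2 × (6.22 - 5.09) = -2.486%, loss ≈ 17131 × 2.486/100 ≈ 426.
Year 2007: gap = -2.2 × (8.9 - 5.09) = -8.382%, loss ≈ 17131 × 8.382/100 ≈ 1436.
Total lost output = 1911 + 433 + 1296 + 426 + 1436 = 5502 billion.

$5,502 billion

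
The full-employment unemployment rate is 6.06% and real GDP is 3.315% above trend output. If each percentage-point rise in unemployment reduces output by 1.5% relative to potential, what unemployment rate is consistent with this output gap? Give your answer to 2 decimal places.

From Okun's law, u - u* = -(output gap)/β = -(3.315)/1.5 = -2.21 points.
So u = 6.06 - 2.21 = 3.85%.

3.85%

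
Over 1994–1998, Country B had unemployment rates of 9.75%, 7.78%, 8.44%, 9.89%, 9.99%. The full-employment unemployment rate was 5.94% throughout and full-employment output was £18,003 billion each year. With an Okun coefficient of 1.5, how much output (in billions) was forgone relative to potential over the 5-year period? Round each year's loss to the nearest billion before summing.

£4,362 billion

Year 1994: gap = -1.5 × (9.75 - 5.94) = -5.715%, loss ≈ 18003 × 5.715/100 ≈ 1029.
Year 1995: gap = -1.5 × (7.78 - 5.94) = -2.76%, loss ≈ 18003 × 2.76/100 ≈ 497.
Year 1996: gap = -1.5 × (8.44 - 5.94) = -3.75%, loss ≈ 18003 × 3.75/100 ≈ 675.
Year 1997: gap = -1.5 × (9.89 - 5.94) = -5.925%, loss ≈ 18003 × 5.925/100 ≈ 1067.
Year 1998: gap = -1.5 × (9.99 - 5.94) = -6.075%, loss ≈ 18003 × 6.075/100 ≈ 1094.
Total lost output = 1029 + 497 + 675 + 1067 + 1094 = 4362 billion.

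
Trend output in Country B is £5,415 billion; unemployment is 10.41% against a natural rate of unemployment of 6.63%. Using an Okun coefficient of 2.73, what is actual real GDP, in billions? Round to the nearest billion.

£4,856 billion

Unemployment gap = 10.41 - 6.63 = 3.78 points, so the output gap is -2.73 × 3.78 = -10.3194%.
Actual GDP = 5415 × (1 - 10.3194/100) = 5415 × 0.896806 ≈ 4856 billion.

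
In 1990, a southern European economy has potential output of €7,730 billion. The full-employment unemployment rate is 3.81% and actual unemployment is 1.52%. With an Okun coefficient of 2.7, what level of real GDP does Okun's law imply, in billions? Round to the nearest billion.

€8,208 billion

Unemployment gap = 1.52 - 3.81 = -2.29 points, so the output gap is -2.7 × (-2.29) = 6.183%.
Actual GDP = 7730 × (1 + 6.183/100) = 7730 × 1.06183 ≈ 8208 billion.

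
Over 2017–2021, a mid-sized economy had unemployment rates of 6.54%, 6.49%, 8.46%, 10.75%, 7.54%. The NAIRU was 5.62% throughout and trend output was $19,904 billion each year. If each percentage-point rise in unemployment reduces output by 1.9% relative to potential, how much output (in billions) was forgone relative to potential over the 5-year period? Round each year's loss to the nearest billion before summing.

$4,417 billion

Year 2017: gap = -1.9 × (6.54 - 5.62) = -1.748%, loss ≈ 19904 × 1.748/100 ≈ 348.
Year 2018: gap = -1.9 × (6.49 - 5.62) = -1.653%, loss ≈ 19904 × 1.653/100 ≈ 329.
Year 2019: gap = -1.9 × (8.46 - 5.62) = -5.396%, loss ≈ 19904 × 5.396/100 ≈ 1074.
Year 2020: gap = -1.9 × (10.75 - 5.62) = -9.747%, loss ≈ 19904 × 9.747/100 ≈ 1940.
Year 2021: gap = -1.9 × (7.54 - 5.62) = -3.648%, loss ≈ 19904 × 3.648/100 ≈ 726.
Total lost output = 348 + 329 + 1074 + 1940 + 726 = 4417 billion.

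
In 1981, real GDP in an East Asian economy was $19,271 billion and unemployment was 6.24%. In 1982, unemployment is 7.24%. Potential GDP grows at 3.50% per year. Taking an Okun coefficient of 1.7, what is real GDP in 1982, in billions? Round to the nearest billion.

$19,618 billion

Δu = 7.24 - 6.24 = 1 point.
Okun's law (growth form): g_Y = g_Y* - β × Δu = 3.50 - 1.7 × (1.00) = 3.5 - 1.7 = 1.8%.
Real GDP in the next year = 19271 × (1 + 1.8/100) = 19271 × 1.018 ≈ 19618 billion.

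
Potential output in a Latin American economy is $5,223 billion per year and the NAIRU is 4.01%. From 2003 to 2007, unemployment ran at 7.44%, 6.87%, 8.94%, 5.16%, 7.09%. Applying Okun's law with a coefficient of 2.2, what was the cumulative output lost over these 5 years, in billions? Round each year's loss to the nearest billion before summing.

$1,775 billion

Year 2003: gap = -2.2 × (7.44 - 4.01) = -7.546%, loss ≈ 5223 × 7.546/100 ≈ 394.
Year 2004: gap = -2.2 × (6.87 - 4.01) = -6.292%, loss ≈ 5223 × 6.292/100 ≈ 329.
Year 2005: gap = -2.2 × (8.94 - 4.01) = -10.846%, loss ≈ 5223 × 10.846/100 ≈ 566.
Year 2006: gap = -2.2 × (5.16 - 4.01) = -2.53%, loss ≈ 5223 × 2.53/100 ≈ 132.
Year 2007: gap = -2.2 × (7.09 - 4.01) = -6.776%, loss ≈ 5223 × 6.776/100 ≈ 354.
Total lost output = 394 + 329 + 566 + 132 + 354 = 1775 billion.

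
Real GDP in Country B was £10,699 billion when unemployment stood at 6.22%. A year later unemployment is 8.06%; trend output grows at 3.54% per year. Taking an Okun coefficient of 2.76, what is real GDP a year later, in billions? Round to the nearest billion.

Δu = 8.06 - 6.22 = 1.84 points.
Okun's law (growth form): g_Y = g_Y* - β × Δu = 3.54 - 2.76 × (1.84) = 3.54 - 5.0784 = -1.5384%.
Real GDP in the next year = 10699 × (1 - 1.5384/100) = 10699 × 0.984616 ≈ 10534 billion.

£10,534 billion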